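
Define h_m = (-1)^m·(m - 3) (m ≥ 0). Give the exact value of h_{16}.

13

(-1)^16 = 1; m - 3 at m=16 is 13; so h_{16} = 13.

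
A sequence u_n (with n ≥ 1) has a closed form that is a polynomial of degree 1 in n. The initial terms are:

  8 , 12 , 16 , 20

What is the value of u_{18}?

1st diffs: 4, 4, 4 (constant).
So u_n = 4n + 4.
Evaluating at n = 18 gives u_{18} = 76.

76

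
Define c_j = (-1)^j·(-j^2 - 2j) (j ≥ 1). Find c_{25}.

(-1)^25 = -1; -j^2 - 2j at j=25 is -675; so c_{25} = 675.

675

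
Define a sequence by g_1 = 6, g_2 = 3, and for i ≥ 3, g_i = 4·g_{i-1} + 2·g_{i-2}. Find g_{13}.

g_3 = 24, g_4 = 102, g_5 = 456, …, g_{10} = 794928, g_{11} = 3537024, g_{12} = 15737952, g_{13} = 70025856.

70025856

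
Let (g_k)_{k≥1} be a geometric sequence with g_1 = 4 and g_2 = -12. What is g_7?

2916

Common ratio r = -3.
g_k = 4·(-3)^(k-1).
g_7 = 4·(-3)^6 = 2916.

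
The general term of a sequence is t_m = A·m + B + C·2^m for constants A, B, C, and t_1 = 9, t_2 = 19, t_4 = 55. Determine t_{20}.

2097271

Write the equations: A + B + 2C = 9; 2A + B + 4C = 19; 4A + B + 16C = 55.
Subtracting the first from the second: A + 2C = 10.
Subtracting the second from the third: 2A + 12C = 36.
Solving: C = 2, A = 6, then B = -1.
So t_m = 6·m + (-1) + 2·2^m; at m=20 this is 2097271.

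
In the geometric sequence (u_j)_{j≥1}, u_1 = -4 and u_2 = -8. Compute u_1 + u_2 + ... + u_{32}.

-17179869180

Common ratio r = 2.
u_j = (-4)·2^(j-1).
S = (-4)·(2^32 - 1)/(2 - 1) = (-4)·(4294967296 - 1)/(1) = -17179869180.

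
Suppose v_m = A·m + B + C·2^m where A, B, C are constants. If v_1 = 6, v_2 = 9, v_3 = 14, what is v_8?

267

Write the equations: A + B + 2C = 6; 2A + B + 4C = 9; 3A + B + 8C = 14.
Subtracting the first from the second: A + 2C = 3.
Subtracting the second from the third: A + 4C = 5.
Solving: C = 1, A = 1, then B = 3.
Hence v_8 = 1·8 + 3 + 1·256 = 267.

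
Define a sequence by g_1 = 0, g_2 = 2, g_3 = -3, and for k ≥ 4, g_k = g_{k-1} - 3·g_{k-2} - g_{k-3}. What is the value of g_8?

Compute successive terms:
g_4 = -9;  g_5 = -2;  g_6 = 28;  g_7 = 43;  g_8 = -39.

-39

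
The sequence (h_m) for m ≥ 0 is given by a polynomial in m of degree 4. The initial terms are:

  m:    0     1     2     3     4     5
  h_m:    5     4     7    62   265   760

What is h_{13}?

1st diffs: -1, 3, 55, 203, 495.
2nd diffs: 4, 52, 148, 292.
3rd diffs: 48, 96, 144.
4th diffs: 48, 48 (constant).
Newton forward-difference form: h_m = 5 + (-1)·C(m,1) + 4·C(m,2) + 48·C(m,3) + 48·C(m,4).
At m = 13: m = 13, so h_{13} = 5 - 13 + 312 + 13728 + 34320 = 48352.

48352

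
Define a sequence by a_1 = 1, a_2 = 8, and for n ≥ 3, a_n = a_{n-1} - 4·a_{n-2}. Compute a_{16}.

120932

Applying the relation repeatedly:
a_3 = 4, a_4 = -28, a_5 = -44, …, a_{13} = -5804, a_{14} = -32572, a_{15} = -9356, a_{16} = 120932.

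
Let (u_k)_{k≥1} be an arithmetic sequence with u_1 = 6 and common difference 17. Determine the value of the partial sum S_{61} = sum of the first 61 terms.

u_k = 6 + (k - 1)·17.
u_{61} = 1026; S = 61·(6 + 1026)/2 = 31476.

31476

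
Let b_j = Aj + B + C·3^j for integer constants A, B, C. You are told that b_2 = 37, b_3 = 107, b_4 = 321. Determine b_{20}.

At j = 2, 3, 4: 2A + B + 9C = 37; 3A + B + 27C = 107; 4A + B + 81C = 321.
Subtracting the first from the second: A + 18C = 70.
Subtracting the second from the third: A + 54C = 214.
Solving: C = 4, A = -2, then B = 5.
Hence b_{20} = -2·20 + 5 + 4·3486784401 = 13947137569.

13947137569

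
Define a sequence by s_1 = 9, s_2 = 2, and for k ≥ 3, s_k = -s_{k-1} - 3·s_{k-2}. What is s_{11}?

Applying the relation repeatedly:
s_3 = -29, s_4 = 23, s_5 = 64, s_6 = -133, s_7 = -59, s_8 = 458, s_9 = -281, s_{10} = -1093, s_{11} = 1936.

1936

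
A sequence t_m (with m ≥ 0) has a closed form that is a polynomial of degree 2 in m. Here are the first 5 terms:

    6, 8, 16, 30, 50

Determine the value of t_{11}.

358

1st diffs: 2, 8, 14, 20.
2nd diffs: 6, 6, 6 (constant).
Newton forward-difference form: t_m = 6 + 2·C(m,1) + 6·C(m,2).
At m = 11: m = 11, so t_{11} = 6 + 22 + 330 = 358.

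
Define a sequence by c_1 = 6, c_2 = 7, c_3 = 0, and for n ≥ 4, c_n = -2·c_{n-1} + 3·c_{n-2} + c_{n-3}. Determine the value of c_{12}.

Iterate the recurrence:
c_4 = 27  c_5 = -47  c_6 = 175  c_7 = -464  c_8 = 1406  c_9 = -4029  c_{10} = 11812  c_{11} = -34305  c_{12} = 100017.

100017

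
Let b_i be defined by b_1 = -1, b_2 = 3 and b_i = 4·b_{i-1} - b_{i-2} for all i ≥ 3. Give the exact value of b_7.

2549

Applying the relation repeatedly:
b_3 = 13, b_4 = 49, b_5 = 183, b_6 = 683, b_7 = 2549.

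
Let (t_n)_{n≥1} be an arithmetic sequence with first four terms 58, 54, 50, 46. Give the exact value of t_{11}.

Common difference d = -4.
t_n = 58 + (n - 1)·(-4).
t_{11} = 58 + 10·(-4) = 18.

18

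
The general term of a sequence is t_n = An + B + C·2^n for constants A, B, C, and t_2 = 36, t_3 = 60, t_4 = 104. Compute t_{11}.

The three given values yield: 2A + B + 4C = 36; 3A + B + 8C = 60; 4A + B + 16C = 104.
Subtracting the first from the second: A + 4C = 24.
Subtracting the second from the third: A + 8C = 44.
Solving: C = 5, A = 4, then B = 8.
Hence t_{11} = 4·11 + 8 + 5·2048 = 10292.

10292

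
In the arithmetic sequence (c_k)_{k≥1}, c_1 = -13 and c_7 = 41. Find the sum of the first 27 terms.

2808

Common difference d = (41 - (-13)) / (7 - 1) = 9.
c_k = -13 + (k - 1)·9.
c_{27} = 221; S = 27·(-13 + 221)/2 = 2808.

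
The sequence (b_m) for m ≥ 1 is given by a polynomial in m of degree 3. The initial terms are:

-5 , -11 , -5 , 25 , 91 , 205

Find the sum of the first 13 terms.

1st diffs: -6, 6, 30, 66, 114.
2nd diffs: 12, 24, 36, 48.
3rd diffs: 12, 12, 12 (constant).
So b_m = 2m^3 - 6m^2 - 2m + 1.
Continuing: …, 379, 625, 955, 1381, …, b_{13} = 3355.
Summing m = 1..13 (13 terms) gives 11479.

11479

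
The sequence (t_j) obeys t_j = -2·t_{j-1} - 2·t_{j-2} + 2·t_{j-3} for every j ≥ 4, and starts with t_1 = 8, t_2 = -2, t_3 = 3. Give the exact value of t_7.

-4

Applying the relation repeatedly:
t_4 = 14; t_5 = -38; t_6 = 54; t_7 = -4.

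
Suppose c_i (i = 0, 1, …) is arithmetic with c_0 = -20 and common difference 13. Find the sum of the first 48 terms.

c_i = -20 + (i - 0)·13.
c_{47} = 591; S = 48·(-20 + 591)/2 = 13704.

13704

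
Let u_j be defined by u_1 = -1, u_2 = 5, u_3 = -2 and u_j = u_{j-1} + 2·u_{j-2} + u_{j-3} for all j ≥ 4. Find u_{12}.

1948

Iterate the recurrence:
u_4 = 7  u_5 = 8  u_6 = 20  u_7 = 43  u_8 = 91  u_9 = 197  u_{10} = 422  u_{11} = 907  u_{12} = 1948.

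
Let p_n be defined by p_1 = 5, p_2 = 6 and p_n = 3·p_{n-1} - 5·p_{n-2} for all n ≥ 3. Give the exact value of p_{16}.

878349

Step forward from the initial values:
p_3 = -7; p_4 = -51; p_5 = -118; …; p_{13} = -56443; p_{14} = 7926; p_{15} = 305993; p_{16} = 878349.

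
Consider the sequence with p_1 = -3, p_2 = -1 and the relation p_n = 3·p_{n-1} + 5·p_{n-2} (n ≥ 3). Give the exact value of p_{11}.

-1426503

Compute successive terms:
p_3 = -18  p_4 = -59  p_5 = -267  p_6 = -1096  p_7 = -4623  p_8 = -19349  p_9 = -81162  p_{10} = -340231  p_{11} = -1426503.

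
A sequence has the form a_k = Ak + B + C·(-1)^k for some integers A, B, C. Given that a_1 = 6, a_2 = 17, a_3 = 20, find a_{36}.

At k = 1, 2, 3: A + B - C = 6; 2A + B + C = 17; 3A + B - C = 20.
Subtracting the first from the second: A + 2C = 11.
Subtracting the second from the third: A - 2C = 3.
Solving: C = 2, A = 7, then B = 1.
Therefore a_{36} = 252 + 1 + 2·1 = 255.

255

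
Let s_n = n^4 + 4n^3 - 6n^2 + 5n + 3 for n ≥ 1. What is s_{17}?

101527

s_{17} = 1·17^4 + 4·17^3 - 6·17^2 + 5·17 + 3 = 101527.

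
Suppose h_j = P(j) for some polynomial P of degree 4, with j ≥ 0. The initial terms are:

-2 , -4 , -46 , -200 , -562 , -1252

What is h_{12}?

1st diffs: -2, -42, -154, -362, -690.
2nd diffs: -40, -112, -208, -328.
3rd diffs: -72, -96, -120.
4th diffs: -24, -24 (constant).
So h_j = -j^4 - 6j^3 + 5j^2 - 2.
Evaluating at j = 12 gives h_{12} = -30386.

-30386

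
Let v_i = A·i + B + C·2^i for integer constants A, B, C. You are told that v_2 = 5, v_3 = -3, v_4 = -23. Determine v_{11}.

At i = 2, 3, 4: 2A + B + 4C = 5; 3A + B + 8C = -3; 4A + B + 16C = -23.
Subtracting the first from the second: A + 4C = -8.
Subtracting the second from the third: A + 8C = -20.
Solving: C = -3, A = 4, then B = 9.
Therefore v_{11} = 44 + 9 + (-3)·2048 = -6091.

-6091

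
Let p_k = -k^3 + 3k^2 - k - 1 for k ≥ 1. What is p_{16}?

-3345

p_{16} = -1·16^3 + 3·16^2 - 1·16 - 1 = -3345.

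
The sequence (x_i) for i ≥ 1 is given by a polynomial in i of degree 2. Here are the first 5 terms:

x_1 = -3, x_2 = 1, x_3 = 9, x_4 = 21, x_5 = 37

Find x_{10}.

1st diffs: 4, 8, 12, 16.
2nd diffs: 4, 4, 4 (constant).
So x_i = 2i^2 - 2i - 3.
Evaluating at i = 10 gives x_{10} = 177.

177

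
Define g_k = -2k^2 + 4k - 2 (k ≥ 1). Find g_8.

g_8 = -2·8^2 + 4·8 - 2 = -98.

-98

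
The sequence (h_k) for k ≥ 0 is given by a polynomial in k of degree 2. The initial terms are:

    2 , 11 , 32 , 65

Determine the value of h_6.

236

1st diffs: 9, 21, 33.
2nd diffs: 12, 12 (constant).
So h_k = 6k^2 + 3k + 2.
Evaluating at k = 6 gives h_6 = 236.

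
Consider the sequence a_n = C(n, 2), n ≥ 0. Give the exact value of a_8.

C(8, 2) = 28, so a_8 = 28.

28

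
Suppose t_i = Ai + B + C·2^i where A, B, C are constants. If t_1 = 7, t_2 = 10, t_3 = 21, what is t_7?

Write the equations: A + B + 2C = 7; 2A + B + 4C = 10; 3A + B + 8C = 21.
Subtracting the first from the second: A + 2C = 3.
Subtracting the second from the third: A + 4C = 11.
Solving: C = 4, A = -5, then B = 4.
Hence t_7 = -5·7 + 4 + 4·128 = 481.

481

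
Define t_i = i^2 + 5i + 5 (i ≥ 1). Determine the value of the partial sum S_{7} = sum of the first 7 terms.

Over i = 1..7: Σi = 28, Σi² = 140.
Total = (1)·140 + (5)·28 + (5)·7 = 315.

315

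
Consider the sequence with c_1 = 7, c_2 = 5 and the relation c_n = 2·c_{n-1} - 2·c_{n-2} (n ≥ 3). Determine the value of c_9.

c_3 = -4; c_4 = -18; c_5 = -28; c_6 = -20; c_7 = 16; c_8 = 72; c_9 = 112.

112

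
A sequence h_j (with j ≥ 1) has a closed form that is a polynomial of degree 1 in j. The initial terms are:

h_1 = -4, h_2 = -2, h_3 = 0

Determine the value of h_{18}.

1st diffs: 2, 2 (constant).
So h_j = 2j - 6.
Evaluating at j = 18 gives h_{18} = 30.

30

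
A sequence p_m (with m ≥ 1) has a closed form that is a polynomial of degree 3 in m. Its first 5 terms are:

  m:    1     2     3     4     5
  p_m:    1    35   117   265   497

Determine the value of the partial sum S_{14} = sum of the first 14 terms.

1st diffs: 34, 82, 148, 232.
2nd diffs: 48, 66, 84.
3rd diffs: 18, 18 (constant).
Newton forward-difference form: p_m = 1 + 34·C(m-1,1) + 48·C(m-1,2) + 18·C(m-1,3).
Continuing: …, 831, 1285, 1877, 2625, …, p_{14} = 9335.
Summing m = 1..14 (14 terms) gives 38598.

38598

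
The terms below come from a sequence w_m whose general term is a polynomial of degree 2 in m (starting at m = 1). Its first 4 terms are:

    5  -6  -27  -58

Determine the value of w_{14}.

1st diffs: -11, -21, -31.
2nd diffs: -10, -10 (constant).
Newton forward-difference form: w_m = 5 + (-11)·C(m-1,1) + (-10)·C(m-1,2).
At m = 14: m-1 = 13, so w_{14} = 5 - 143 - 780 = -918.

-918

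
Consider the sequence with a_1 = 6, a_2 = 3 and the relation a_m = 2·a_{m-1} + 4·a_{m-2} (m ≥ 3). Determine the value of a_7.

2688

Applying the relation repeatedly:
a_3 = 30;  a_4 = 72;  a_5 = 264;  a_6 = 816;  a_7 = 2688.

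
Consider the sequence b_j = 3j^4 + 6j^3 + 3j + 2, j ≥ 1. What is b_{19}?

b_{19} = 3·19^4 + 6·19^3 + 3·19 + 2 = 432176.

432176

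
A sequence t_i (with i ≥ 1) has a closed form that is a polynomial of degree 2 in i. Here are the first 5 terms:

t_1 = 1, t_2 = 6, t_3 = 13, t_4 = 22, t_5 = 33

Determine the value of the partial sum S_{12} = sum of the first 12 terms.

782

1st diffs: 5, 7, 9, 11.
2nd diffs: 2, 2, 2 (constant).
So t_i = i^2 + 2i - 2.
Continuing: …, 46, 61, 78, 97, …, t_{12} = 166.
Summing i = 1..12 (12 terms) gives 782.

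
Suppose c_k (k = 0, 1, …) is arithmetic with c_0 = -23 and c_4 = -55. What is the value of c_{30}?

Common difference d = (-55 - (-23)) / (4 - 0) = -8.
c_k = -23 + (k - 0)·(-8).
c_{30} = -23 + 30·(-8) = -263.

-263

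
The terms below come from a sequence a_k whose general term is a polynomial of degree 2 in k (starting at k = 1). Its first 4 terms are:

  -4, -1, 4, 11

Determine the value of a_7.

44

1st diffs: 3, 5, 7.
2nd diffs: 2, 2 (constant).
Newton forward-difference form: a_k = -4 + 3·C(k-1,1) + 2·C(k-1,2).
At k = 7: k-1 = 6, so a_7 = -4 + 18 + 30 = 44.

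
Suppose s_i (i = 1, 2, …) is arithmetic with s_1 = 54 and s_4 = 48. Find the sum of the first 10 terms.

Common difference d = (48 - 54) / (4 - 1) = -2.
s_i = 54 + (i - 1)·(-2).
s_{10} = 36; S = 10·(54 + 36)/2 = 450.

450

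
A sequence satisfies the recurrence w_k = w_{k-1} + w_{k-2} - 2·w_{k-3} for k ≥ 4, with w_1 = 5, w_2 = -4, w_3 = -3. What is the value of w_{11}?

Iterate the recurrence:
w_4 = -17  w_5 = -12  w_6 = -23  w_7 = -1  w_8 = 0  w_9 = 45  w_{10} = 47  w_{11} = 92.

92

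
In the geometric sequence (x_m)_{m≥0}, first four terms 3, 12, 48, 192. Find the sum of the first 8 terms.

Common ratio r = 4.
x_m = 3·4^(m-0).
S = 3·(4^8 - 1)/(4 - 1) = 3·(65536 - 1)/(3) = 65535.

65535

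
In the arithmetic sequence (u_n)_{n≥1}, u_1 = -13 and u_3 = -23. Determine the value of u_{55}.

-283

Common difference d = (-23 - (-13)) / (3 - 1) = -5.
u_n = -13 + (n - 1)·(-5).
u_{55} = -13 + 54·(-5) = -283.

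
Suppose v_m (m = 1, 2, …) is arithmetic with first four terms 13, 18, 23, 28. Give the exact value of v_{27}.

143

Common difference d = 5.
v_m = 13 + (m - 1)·5.
v_{27} = 13 + 26·5 = 143.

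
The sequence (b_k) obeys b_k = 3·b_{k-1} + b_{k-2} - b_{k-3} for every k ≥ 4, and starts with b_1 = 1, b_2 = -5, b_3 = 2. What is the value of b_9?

657

b_4 = 0, b_5 = 7, b_6 = 19, b_7 = 64, b_8 = 204, b_9 = 657.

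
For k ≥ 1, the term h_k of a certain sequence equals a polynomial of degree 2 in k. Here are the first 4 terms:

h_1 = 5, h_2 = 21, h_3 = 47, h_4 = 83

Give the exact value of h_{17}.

1461

1st diffs: 16, 26, 36.
2nd diffs: 10, 10 (constant).
Newton forward-difference form: h_k = 5 + 16·C(k-1,1) + 10·C(k-1,2).
At k = 17: k-1 = 16, so h_{17} = 5 + 256 + 1200 = 1461.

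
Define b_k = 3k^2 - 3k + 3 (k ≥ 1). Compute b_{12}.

399

b_{12} = 3·12^2 - 3·12 + 3 = 399.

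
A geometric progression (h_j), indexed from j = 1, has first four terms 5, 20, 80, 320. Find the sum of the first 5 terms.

Common ratio r = 4.
h_j = 5·4^(j-1).
S = 5·(4^5 - 1)/(4 - 1) = 5·(1024 - 1)/(3) = 1705.

1705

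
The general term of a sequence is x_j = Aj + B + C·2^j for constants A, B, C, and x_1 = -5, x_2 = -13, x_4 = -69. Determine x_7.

-623

At j = 1, 2, 4: A + B + 2C = -5; 2A + B + 4C = -13; 4A + B + 16C = -69.
Subtracting the first from the second: A + 2C = -8.
Subtracting the second from the third: 2A + 12C = -56.
Solving: C = -5, A = 2, then B = 3.
So x_j = 2·j + 3 + (-5)·2^j; at j=7 this is -623.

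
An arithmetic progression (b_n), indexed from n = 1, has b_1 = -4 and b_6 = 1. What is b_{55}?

50

Common difference d = (1 - (-4)) / (6 - 1) = 1.
b_n = -4 + (n - 1)·1.
b_{55} = -4 + 54·1 = 50.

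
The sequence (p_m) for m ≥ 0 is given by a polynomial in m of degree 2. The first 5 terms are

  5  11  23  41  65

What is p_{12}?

473

1st diffs: 6, 12, 18, 24.
2nd diffs: 6, 6, 6 (constant).
Newton forward-difference form: p_m = 5 + 6·C(m,1) + 6·C(m,2).
At m = 12: m = 12, so p_{12} = 5 + 72 + 396 = 473.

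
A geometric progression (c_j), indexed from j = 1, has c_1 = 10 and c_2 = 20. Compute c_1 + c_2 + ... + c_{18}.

Common ratio r = 2.
c_j = 10·2^(j-1).
S = 10·(2^18 - 1)/(2 - 1) = 10·(262144 - 1)/(1) = 2621430.

2621430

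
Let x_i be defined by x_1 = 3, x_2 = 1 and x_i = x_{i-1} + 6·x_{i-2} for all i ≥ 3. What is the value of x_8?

x_3 = 19, x_4 = 25, x_5 = 139, x_6 = 289, x_7 = 1123, x_8 = 2857.
(Characteristic roots are 3 and -2.)

2857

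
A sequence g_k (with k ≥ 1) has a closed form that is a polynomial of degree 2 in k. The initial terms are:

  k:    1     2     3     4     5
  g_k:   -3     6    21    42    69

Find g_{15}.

1st diffs: 9, 15, 21, 27.
2nd diffs: 6, 6, 6 (constant).
Newton forward-difference form: g_k = -3 + 9·C(k-1,1) + 6·C(k-1,2).
At k = 15: k-1 = 14, so g_{15} = -3 + 126 + 546 = 669.

669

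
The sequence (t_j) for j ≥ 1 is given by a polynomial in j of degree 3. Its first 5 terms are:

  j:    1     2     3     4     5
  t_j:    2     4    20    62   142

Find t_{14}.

1st diffs: 2, 16, 42, 80.
2nd diffs: 14, 26, 38.
3rd diffs: 12, 12 (constant).
So t_j = 2j^3 - 5j^2 + 3j + 2.
Evaluating at j = 14 gives t_{14} = 4552.

4552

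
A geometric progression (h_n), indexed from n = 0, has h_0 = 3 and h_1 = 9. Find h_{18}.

Common ratio r = 3.
h_n = 3·3^(n-0).
h_{18} = 3·3^18 = 1162261467.

1162261467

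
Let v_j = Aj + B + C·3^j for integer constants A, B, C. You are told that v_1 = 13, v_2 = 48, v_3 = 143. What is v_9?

98453

Write the equations: A + B + 3C = 13; 2A + B + 9C = 48; 3A + B + 27C = 143.
Subtracting the first from the second: A + 6C = 35.
Subtracting the second from the third: A + 18C = 95.
Solving: C = 5, A = 5, then B = -7.
Hence v_9 = 5·9 + (-7) + 5·19683 = 98453.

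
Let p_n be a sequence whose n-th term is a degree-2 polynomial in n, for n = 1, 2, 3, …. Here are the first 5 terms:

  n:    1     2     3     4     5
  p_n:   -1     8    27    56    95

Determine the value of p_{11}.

1st diffs: 9, 19, 29, 39.
2nd diffs: 10, 10, 10 (constant).
Newton forward-difference form: p_n = -1 + 9·C(n-1,1) + 10·C(n-1,2).
At n = 11: n-1 = 10, so p_{11} = -1 + 90 + 450 = 539.

539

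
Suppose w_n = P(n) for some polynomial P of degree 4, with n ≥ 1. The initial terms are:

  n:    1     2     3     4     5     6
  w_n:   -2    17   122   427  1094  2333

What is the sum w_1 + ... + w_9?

1st diffs: 19, 105, 305, 667, 1239.
2nd diffs: 86, 200, 362, 572.
3rd diffs: 114, 162, 210.
4th diffs: 48, 48 (constant).
Newton forward-difference form: w_n = -2 + 19·C(n-1,1) + 86·C(n-1,2) + 114·C(n-1,3) + 48·C(n-1,4).
Continuing: 4402, 7607, 12302.
Summing n = 1..9 (9 terms) gives 28302.

28302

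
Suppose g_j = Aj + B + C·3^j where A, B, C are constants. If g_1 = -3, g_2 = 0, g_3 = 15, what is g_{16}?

Plug in j = 1, 2, 3: A + B + 3C = -3; 2A + B + 9C = 0; 3A + B + 27C = 15.
Subtracting the first from the second: A + 6C = 3.
Subtracting the second from the third: A + 18C = 15.
Solving: C = 1, A = -3, then B = -3.
So g_j = -3·j + (-3) + 1·3^j; at j=16 this is 43046670.

43046670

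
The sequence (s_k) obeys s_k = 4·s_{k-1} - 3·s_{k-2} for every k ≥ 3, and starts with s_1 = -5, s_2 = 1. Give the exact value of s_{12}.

531433

s_3 = 19; s_4 = 73; s_5 = 235; s_6 = 721; s_7 = 2179; s_8 = 6553; s_9 = 19675; s_{10} = 59041; s_{11} = 177139; s_{12} = 531433.
(Characteristic roots are 3 and 1.)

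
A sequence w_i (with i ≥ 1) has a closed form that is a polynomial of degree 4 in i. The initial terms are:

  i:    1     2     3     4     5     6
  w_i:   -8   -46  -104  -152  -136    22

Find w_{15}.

1st diffs: -38, -58, -48, 16, 158.
2nd diffs: -20, 10, 64, 142.
3rd diffs: 30, 54, 78.
4th diffs: 24, 24 (constant).
So w_i = i^4 - 5i^3 - 5i^2 - 3i + 4.
Evaluating at i = 15 gives w_{15} = 32584.

32584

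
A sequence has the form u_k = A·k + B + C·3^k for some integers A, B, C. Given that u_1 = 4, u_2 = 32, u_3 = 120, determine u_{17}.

The three given values yield: A + B + 3C = 4; 2A + B + 9C = 32; 3A + B + 27C = 120.
Subtracting the first from the second: A + 6C = 28.
Subtracting the second from the third: A + 18C = 88.
Solving: C = 5, A = -2, then B = -9.
Hence u_{17} = -2·17 + (-9) + 5·129140163 = 645700772.

645700772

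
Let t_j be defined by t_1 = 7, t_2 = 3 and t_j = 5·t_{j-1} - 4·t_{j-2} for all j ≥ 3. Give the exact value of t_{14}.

Step forward from the initial values:
t_3 = -13; t_4 = -77; t_5 = -333; …; t_{11} = -1398093; t_{12} = -5592397; t_{13} = -22369613; t_{14} = -89478477.
(Characteristic roots are 4 and 1.)

-89478477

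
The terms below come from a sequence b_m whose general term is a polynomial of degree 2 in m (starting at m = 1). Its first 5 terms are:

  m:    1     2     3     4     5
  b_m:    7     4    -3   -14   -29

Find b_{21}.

1st diffs: -3, -7, -11, -15.
2nd diffs: -4, -4, -4 (constant).
Newton forward-difference form: b_m = 7 + (-3)·C(m-1,1) + (-4)·C(m-1,2).
At m = 21: m-1 = 20, so b_{21} = 7 - 60 - 760 = -813.

-813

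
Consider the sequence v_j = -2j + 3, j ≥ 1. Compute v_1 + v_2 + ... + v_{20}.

Over j = 1..20: Σj = 210.
Total = (-2)·210 + (3)·20 = -360.

-360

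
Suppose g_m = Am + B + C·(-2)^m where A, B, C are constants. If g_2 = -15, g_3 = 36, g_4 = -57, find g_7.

528

Write the equations: 2A + B + 4C = -15; 3A + B - 8C = 36; 4A + B + 16C = -57.
Subtracting the first from the second: A - 12C = 51.
Subtracting the second from the third: A + 24C = -93.
Solving: C = -4, A = 3, then B = -5.
So g_m = 3·m + (-5) + (-4)·(-2)^m; at m=7 this is 528.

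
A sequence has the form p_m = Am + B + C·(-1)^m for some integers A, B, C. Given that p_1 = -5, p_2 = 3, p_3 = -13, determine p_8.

Write the equations: A + B - C = -5; 2A + B + C = 3; 3A + B - C = -13.
Subtracting the first from the second: A + 2C = 8.
Subtracting the second from the third: A - 2C = -16.
Solving: C = 6, A = -4, then B = 5.
Therefore p_8 = -32 + 5 + 6·1 = -21.

-21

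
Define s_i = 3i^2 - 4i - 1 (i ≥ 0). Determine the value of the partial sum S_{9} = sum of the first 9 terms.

Over i = 0..8: Σi = 36, Σi² = 204.
Total = (3)·204 + (-4)·36 + (-1)·9 = 459.

459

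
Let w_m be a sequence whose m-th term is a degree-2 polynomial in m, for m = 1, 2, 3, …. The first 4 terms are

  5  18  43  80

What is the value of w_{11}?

675

1st diffs: 13, 25, 37.
2nd diffs: 12, 12 (constant).
So w_m = 6m^2 - 5m + 4.
Evaluating at m = 11 gives w_{11} = 675.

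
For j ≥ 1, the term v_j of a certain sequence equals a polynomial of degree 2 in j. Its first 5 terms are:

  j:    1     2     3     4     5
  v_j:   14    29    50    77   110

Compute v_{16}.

1st diffs: 15, 21, 27, 33.
2nd diffs: 6, 6, 6 (constant).
Newton forward-difference form: v_j = 14 + 15·C(j-1,1) + 6·C(j-1,2).
At j = 16: j-1 = 15, so v_{16} = 14 + 225 + 630 = 869.

869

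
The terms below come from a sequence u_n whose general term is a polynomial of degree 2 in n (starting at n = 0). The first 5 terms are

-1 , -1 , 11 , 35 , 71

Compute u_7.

251

1st diffs: 0, 12, 24, 36.
2nd diffs: 12, 12, 12 (constant).
Newton forward-difference form: u_n = -1 + 12·C(n,2).
At n = 7: n = 7, so u_7 = -1 + 252 = 251.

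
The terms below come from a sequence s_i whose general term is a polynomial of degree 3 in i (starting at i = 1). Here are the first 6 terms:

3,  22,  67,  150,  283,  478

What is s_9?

1st diffs: 19, 45, 83, 133, 195.
2nd diffs: 26, 38, 50, 62.
3rd diffs: 12, 12, 12 (constant).
So s_i = 2i^3 + i^2 + 2i - 2.
Evaluating at i = 9 gives s_9 = 1555.

1555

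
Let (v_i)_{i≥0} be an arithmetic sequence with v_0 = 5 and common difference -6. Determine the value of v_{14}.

v_i = 5 + (i - 0)·(-6).
v_{14} = 5 + 14·(-6) = -79.

-79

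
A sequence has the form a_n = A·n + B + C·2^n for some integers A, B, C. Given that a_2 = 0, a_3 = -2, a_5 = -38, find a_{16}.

At n = 2, 3, 5: 2A + B + 4C = 0; 3A + B + 8C = -2; 5A + B + 32C = -38.
Subtracting the first from the second: A + 4C = -2.
Subtracting the second from the third: 2A + 24C = -36.
Solving: C = -2, A = 6, then B = -4.
So a_n = 6·n + (-4) + (-2)·2^n; at n=16 this is -130980.

-130980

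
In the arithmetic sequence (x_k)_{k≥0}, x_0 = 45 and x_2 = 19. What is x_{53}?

-644

Common difference d = (19 - 45) / (2 - 0) = -13.
x_k = 45 + (k - 0)·(-13).
x_{53} = 45 + 53·(-13) = -644.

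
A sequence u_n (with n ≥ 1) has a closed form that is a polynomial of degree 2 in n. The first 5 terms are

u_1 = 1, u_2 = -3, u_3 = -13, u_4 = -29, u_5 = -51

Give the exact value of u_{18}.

-883

1st diffs: -4, -10, -16, -22.
2nd diffs: -6, -6, -6 (constant).
So u_n = -3n^2 + 5n - 1.
Evaluating at n = 18 gives u_{18} = -883.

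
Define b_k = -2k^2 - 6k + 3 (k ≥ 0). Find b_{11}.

b_{11} = -2·11^2 - 6·11 + 3 = -305.

-305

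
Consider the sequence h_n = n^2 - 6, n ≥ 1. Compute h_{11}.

115

h_{11} = 1·11^2 - 6 = 115.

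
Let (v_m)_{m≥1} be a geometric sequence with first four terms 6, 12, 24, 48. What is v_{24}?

50331648

Common ratio r = 2.
v_m = 6·2^(m-1).
v_{24} = 6·2^23 = 50331648.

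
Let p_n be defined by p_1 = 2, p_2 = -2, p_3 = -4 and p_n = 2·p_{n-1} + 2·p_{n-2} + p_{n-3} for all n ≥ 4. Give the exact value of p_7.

Applying the relation repeatedly:
p_4 = -10; p_5 = -30; p_6 = -84; p_7 = -238.

-238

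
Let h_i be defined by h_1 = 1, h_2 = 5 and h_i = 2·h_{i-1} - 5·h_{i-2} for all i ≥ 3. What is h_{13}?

32345

Applying the relation repeatedly:
h_3 = 5  h_4 = -15  h_5 = -55  …  h_{10} = -2635  h_{11} = -5995  h_{12} = 1185  h_{13} = 32345.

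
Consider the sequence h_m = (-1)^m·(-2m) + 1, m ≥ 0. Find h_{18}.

-35

(-1)^18 = 1; -2m at m=18 is -36; so h_{18} = -35.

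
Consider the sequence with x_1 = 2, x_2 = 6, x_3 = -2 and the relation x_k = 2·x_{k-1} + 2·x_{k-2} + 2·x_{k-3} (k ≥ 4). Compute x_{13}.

Iterate the recurrence:
x_4 = 12, x_5 = 32, x_6 = 84, x_7 = 256, x_8 = 744, x_9 = 2168, x_{10} = 6336, x_{11} = 18496, x_{12} = 54000, x_{13} = 157664.

157664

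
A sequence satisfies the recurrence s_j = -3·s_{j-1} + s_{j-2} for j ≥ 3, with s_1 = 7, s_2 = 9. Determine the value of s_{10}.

89241

Applying the relation repeatedly:
s_3 = -20; s_4 = 69; s_5 = -227; s_6 = 750; s_7 = -2477; s_8 = 8181; s_9 = -27020; s_{10} = 89241.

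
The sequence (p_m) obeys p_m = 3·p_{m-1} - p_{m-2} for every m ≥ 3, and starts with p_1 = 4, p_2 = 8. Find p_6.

p_3 = 20; p_4 = 52; p_5 = 136; p_6 = 356.

356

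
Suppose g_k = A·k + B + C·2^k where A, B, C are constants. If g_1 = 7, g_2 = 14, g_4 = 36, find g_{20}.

1048676

At k = 1, 2, 4: A + B + 2C = 7; 2A + B + 4C = 14; 4A + B + 16C = 36.
Subtracting the first from the second: A + 2C = 7.
Subtracting the second from the third: 2A + 12C = 22.
Solving: C = 1, A = 5, then B = 0.
So g_k = 5·k + 0 + 1·2^k; at k=20 this is 1048676.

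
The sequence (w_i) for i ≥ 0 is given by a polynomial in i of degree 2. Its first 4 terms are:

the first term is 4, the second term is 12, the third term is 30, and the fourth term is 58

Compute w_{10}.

1st diffs: 8, 18, 28.
2nd diffs: 10, 10 (constant).
Newton forward-difference form: w_i = 4 + 8·C(i,1) + 10·C(i,2).
At i = 10: i = 10, so w_{10} = 4 + 80 + 450 = 534.

534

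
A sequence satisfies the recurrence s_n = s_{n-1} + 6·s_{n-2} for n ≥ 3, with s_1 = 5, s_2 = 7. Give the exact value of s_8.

7231

Step forward from the initial values:
s_3 = 37; s_4 = 79; s_5 = 301; s_6 = 775; s_7 = 2581; s_8 = 7231.
(Characteristic roots are 3 and -2.)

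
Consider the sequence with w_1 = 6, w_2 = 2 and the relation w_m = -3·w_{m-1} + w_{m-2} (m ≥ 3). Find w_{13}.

-85674

w_3 = 0, w_4 = 2, w_5 = -6, …, w_{10} = 2378, w_{11} = -7854, w_{12} = 25940, w_{13} = -85674.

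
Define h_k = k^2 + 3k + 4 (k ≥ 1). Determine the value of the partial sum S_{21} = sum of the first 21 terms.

Over k = 1..21: Σk = 231, Σk² = 3311.
Total = (1)·3311 + (3)·231 + (4)·21 = 4088.

4088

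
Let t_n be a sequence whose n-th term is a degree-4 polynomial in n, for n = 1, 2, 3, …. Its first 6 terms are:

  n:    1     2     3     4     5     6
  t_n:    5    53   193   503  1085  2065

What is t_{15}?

61465

1st diffs: 48, 140, 310, 582, 980.
2nd diffs: 92, 170, 272, 398.
3rd diffs: 78, 102, 126.
4th diffs: 24, 24 (constant).
So t_n = n^4 + 3n^3 + 3n^2 + 3n - 5.
Evaluating at n = 15 gives t_{15} = 61465.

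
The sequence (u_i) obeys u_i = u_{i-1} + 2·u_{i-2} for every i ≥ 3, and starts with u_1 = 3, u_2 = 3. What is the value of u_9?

Compute successive terms:
u_3 = 9;  u_4 = 15;  u_5 = 33;  u_6 = 63;  u_7 = 129;  u_8 = 255;  u_9 = 513.
(Characteristic roots are 2 and -1.)

513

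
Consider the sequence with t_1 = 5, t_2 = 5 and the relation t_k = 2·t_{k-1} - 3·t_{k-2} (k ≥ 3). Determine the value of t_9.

85

Compute successive terms:
t_3 = -5, t_4 = -25, t_5 = -35, t_6 = 5, t_7 = 115, t_8 = 215, t_9 = 85.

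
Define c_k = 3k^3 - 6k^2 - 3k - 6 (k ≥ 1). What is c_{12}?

4278

c_{12} = 3·12^3 - 6·12^2 - 3·12 - 6 = 4278.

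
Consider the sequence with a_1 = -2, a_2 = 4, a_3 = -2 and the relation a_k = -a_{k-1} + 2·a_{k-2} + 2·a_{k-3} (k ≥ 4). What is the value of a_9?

a_4 = 6;  a_5 = -2;  a_6 = 10;  a_7 = -2;  a_8 = 18;  a_9 = -2.

-2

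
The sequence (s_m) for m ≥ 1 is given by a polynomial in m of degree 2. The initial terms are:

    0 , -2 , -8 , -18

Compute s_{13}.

-288

1st diffs: -2, -6, -10.
2nd diffs: -4, -4 (constant).
Newton forward-difference form: s_m = (-2)·C(m-1,1) + (-4)·C(m-1,2).
At m = 13: m-1 = 12, so s_{13} = -24 - 264 = -288.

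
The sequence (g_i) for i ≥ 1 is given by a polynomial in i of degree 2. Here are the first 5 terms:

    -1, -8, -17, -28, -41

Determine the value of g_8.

1st diffs: -7, -9, -11, -13.
2nd diffs: -2, -2, -2 (constant).
Newton forward-difference form: g_i = -1 + (-7)·C(i-1,1) + (-2)·C(i-1,2).
At i = 8: i-1 = 7, so g_8 = -1 - 49 - 42 = -92.

-92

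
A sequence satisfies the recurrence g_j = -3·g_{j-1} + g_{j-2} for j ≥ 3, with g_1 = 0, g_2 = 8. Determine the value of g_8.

Iterate the recurrence:
g_3 = -24; g_4 = 80; g_5 = -264; g_6 = 872; g_7 = -2880; g_8 = 9512.

9512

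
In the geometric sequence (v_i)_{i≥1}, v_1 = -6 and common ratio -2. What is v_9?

-1536

v_i = (-6)·(-2)^(i-1).
v_9 = (-6)·(-2)^8 = -1536.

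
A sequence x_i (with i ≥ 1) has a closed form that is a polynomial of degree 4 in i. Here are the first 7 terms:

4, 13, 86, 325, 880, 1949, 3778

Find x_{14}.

68605

1st diffs: 9, 73, 239, 555, 1069, 1829.
2nd diffs: 64, 166, 316, 514, 760.
3rd diffs: 102, 150, 198, 246.
4th diffs: 48, 48, 48 (constant).
Newton forward-difference form: x_i = 4 + 9·C(i-1,1) + 64·C(i-1,2) + 102·C(i-1,3) + 48·C(i-1,4).
At i = 14: i-1 = 13, so x_{14} = 4 + 117 + 4992 + 29172 + 34320 = 68605.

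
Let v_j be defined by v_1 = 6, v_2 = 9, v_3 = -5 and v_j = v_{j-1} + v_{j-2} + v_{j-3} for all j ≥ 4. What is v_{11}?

471

Iterate the recurrence:
v_4 = 10  v_5 = 14  v_6 = 19  v_7 = 43  v_8 = 76  v_9 = 138  v_{10} = 257  v_{11} = 471.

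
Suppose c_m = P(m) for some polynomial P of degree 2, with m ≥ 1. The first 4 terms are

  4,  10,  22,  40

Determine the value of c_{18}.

1st diffs: 6, 12, 18.
2nd diffs: 6, 6 (constant).
Newton forward-difference form: c_m = 4 + 6·C(m-1,1) + 6·C(m-1,2).
At m = 18: m-1 = 17, so c_{18} = 4 + 102 + 816 = 922.

922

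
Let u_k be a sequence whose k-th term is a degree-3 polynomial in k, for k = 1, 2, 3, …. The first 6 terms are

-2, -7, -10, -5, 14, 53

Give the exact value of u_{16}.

2863

1st diffs: -5, -3, 5, 19, 39.
2nd diffs: 2, 8, 14, 20.
3rd diffs: 6, 6, 6 (constant).
Newton forward-difference form: u_k = -2 + (-5)·C(k-1,1) + 2·C(k-1,2) + 6·C(k-1,3).
At k = 16: k-1 = 15, so u_{16} = -2 - 75 + 210 + 2730 = 2863.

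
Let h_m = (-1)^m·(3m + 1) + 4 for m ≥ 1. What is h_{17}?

(-1)^17 = -1; 3m + 1 at m=17 is 52; so h_{17} = -48.

-48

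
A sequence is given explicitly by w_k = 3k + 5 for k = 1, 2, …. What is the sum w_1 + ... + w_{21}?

798

Over k = 1..21: Σk = 231.
Total = (3)·231 + (5)·21 = 798.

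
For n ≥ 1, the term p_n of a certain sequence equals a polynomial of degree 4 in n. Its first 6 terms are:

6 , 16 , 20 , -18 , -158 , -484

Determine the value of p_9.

1st diffs: 10, 4, -38, -140, -326.
2nd diffs: -6, -42, -102, -186.
3rd diffs: -36, -60, -84.
4th diffs: -24, -24 (constant).
Newton forward-difference form: p_n = 6 + 10·C(n-1,1) + (-6)·C(n-1,2) + (-36)·C(n-1,3) + (-24)·C(n-1,4).
At n = 9: n-1 = 8, so p_9 = 6 + 80 - 168 - 2016 - 1680 = -3778.

-3778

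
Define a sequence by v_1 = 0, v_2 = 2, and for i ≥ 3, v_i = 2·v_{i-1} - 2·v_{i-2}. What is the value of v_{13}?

0

Step forward from the initial values:
v_3 = 4  v_4 = 4  v_5 = 0  …  v_{10} = 32  v_{11} = 64  v_{12} = 64  v_{13} = 0.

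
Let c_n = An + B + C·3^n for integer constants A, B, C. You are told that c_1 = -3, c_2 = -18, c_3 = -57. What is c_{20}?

The three given values yield: A + B + 3C = -3; 2A + B + 9C = -18; 3A + B + 27C = -57.
Subtracting the first from the second: A + 6C = -15.
Subtracting the second from the third: A + 18C = -39.
Solving: C = -2, A = -3, then B = 6.
So c_n = -3·n + 6 + (-2)·3^n; at n=20 this is -6973568856.

-6973568856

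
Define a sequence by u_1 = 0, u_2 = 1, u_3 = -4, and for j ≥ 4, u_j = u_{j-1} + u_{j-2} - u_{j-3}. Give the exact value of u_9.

Applying the relation repeatedly:
u_4 = -3; u_5 = -8; u_6 = -7; u_7 = -12; u_8 = -11; u_9 = -16.

-16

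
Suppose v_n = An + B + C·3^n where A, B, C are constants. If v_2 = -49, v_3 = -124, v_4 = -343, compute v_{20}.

-13947137671

The three given values yield: 2A + B + 9C = -49; 3A + B + 27C = -124; 4A + B + 81C = -343.
Subtracting the first from the second: A + 18C = -75.
Subtracting the second from the third: A + 54C = -219.
Solving: C = -4, A = -3, then B = -7.
Hence v_{20} = -3·20 + (-7) + (-4)·3486784401 = -13947137671.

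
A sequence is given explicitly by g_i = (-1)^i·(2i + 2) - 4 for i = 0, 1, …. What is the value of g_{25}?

(-1)^25 = -1; 2i + 2 at i=25 is 52; so g_{25} = -56.

-56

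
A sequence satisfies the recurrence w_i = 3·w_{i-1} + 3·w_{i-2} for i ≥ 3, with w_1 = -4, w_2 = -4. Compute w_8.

-17604

Iterate the recurrence:
w_3 = -24  w_4 = -84  w_5 = -324  w_6 = -1224  w_7 = -4644  w_8 = -17604.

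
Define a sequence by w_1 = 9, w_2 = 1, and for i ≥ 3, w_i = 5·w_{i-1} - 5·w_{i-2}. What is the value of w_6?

-3100

Applying the relation repeatedly:
w_3 = -40, w_4 = -205, w_5 = -825, w_6 = -3100.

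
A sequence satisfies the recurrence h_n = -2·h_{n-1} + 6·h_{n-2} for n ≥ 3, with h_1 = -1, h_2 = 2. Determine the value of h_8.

Iterate the recurrence:
h_3 = -10  h_4 = 32  h_5 = -124  h_6 = 440  h_7 = -1624  h_8 = 5888.

5888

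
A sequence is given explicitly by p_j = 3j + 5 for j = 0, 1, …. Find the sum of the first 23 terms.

874

Over j = 0..22: Σj = 253.
Total = (3)·253 + (5)·23 = 874.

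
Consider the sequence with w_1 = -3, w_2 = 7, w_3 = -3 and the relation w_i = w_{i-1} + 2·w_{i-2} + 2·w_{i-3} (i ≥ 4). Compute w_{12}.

2993

Step forward from the initial values:
w_4 = 5, w_5 = 13, w_6 = 17, w_7 = 53, w_8 = 113, w_9 = 253, w_{10} = 585, w_{11} = 1317, w_{12} = 2993.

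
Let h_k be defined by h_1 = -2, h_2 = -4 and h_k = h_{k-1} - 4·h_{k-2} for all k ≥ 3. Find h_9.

580

Step forward from the initial values:
h_3 = 4  h_4 = 20  h_5 = 4  h_6 = -76  h_7 = -92  h_8 = 212  h_9 = 580.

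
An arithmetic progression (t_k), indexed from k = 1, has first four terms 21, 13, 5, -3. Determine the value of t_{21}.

Common difference d = -8.
t_k = 21 + (k - 1)·(-8).
t_{21} = 21 + 20·(-8) = -139.

-139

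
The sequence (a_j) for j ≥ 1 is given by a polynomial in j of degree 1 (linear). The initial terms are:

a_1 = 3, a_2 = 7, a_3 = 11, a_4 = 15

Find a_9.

1st diffs: 4, 4, 4 (constant).
So a_j = 4j - 1.
Evaluating at j = 9 gives a_9 = 35.

35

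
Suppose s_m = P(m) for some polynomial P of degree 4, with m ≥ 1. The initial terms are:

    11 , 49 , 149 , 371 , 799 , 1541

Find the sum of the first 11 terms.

43329

1st diffs: 38, 100, 222, 428, 742.
2nd diffs: 62, 122, 206, 314.
3rd diffs: 60, 84, 108.
4th diffs: 24, 24 (constant).
Newton forward-difference form: s_m = 11 + 38·C(m-1,1) + 62·C(m-1,2) + 60·C(m-1,3) + 24·C(m-1,4).
Continuing: …, 2729, 4519, 7091, 10649, …, s_{11} = 15421.
Summing m = 1..11 (11 terms) gives 43329.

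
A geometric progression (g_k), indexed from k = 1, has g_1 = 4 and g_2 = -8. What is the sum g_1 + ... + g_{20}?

-1398100

Common ratio r = -2.
g_k = 4·(-2)^(k-1).
S = 4·((-2)^20 - 1)/(-2 - 1) = 4·(1048576 - 1)/(-3) = -1398100.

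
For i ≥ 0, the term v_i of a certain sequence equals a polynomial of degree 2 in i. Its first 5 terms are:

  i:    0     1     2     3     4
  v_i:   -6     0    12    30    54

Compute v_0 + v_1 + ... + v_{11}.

1644

1st diffs: 6, 12, 18, 24.
2nd diffs: 6, 6, 6 (constant).
Newton forward-difference form: v_i = -6 + 6·C(i,1) + 6·C(i,2).
Continuing: …, 84, 120, 162, 210, …, v_{11} = 390.
Summing i = 0..11 (12 terms) gives 1644.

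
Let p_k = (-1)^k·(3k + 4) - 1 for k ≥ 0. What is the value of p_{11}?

(-1)^11 = -1; 3k + 4 at k=11 is 37; so p_{11} = -38.

-38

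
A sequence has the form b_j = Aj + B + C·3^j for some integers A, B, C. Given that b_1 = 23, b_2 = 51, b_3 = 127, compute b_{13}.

The three given values yield: A + B + 3C = 23; 2A + B + 9C = 51; 3A + B + 27C = 127.
Subtracting the first from the second: A + 6C = 28.
Subtracting the second from the third: A + 18C = 76.
Solving: C = 4, A = 4, then B = 7.
Therefore b_{13} = 52 + 7 + 4·1594323 = 6377351.

6377351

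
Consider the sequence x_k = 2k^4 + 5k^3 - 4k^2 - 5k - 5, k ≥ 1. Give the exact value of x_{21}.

433393

x_{21} = 2·21^4 + 5·21^3 - 4·21^2 - 5·21 - 5 = 433393.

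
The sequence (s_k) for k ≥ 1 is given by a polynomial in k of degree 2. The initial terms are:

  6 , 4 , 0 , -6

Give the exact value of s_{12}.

-126

1st diffs: -2, -4, -6.
2nd diffs: -2, -2 (constant).
So s_k = -k^2 + k + 6.
Evaluating at k = 12 gives s_{12} = -126.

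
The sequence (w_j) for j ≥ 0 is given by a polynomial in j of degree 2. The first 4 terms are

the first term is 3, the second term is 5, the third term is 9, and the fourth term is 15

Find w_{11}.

135

1st diffs: 2, 4, 6.
2nd diffs: 2, 2 (constant).
Newton forward-difference form: w_j = 3 + 2·C(j,1) + 2·C(j,2).
At j = 11: j = 11, so w_{11} = 3 + 22 + 110 = 135.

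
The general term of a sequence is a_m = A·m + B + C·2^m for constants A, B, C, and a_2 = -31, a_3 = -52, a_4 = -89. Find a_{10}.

-4151

At m = 2, 3, 4: 2A + B + 4C = -31; 3A + B + 8C = -52; 4A + B + 16C = -89.
Subtracting the first from the second: A + 4C = -21.
Subtracting the second from the third: A + 8C = -37.
Solving: C = -4, A = -5, then B = -5.
Therefore a_{10} = -50 + (-5) + (-4)·1024 = -4151.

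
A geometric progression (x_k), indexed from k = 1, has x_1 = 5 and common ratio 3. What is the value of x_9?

32805

x_k = 5·3^(k-1).
x_9 = 5·3^8 = 32805.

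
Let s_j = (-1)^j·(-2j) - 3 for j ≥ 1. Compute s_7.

(-1)^7 = -1; -2j at j=7 is -14; so s_7 = 11.

11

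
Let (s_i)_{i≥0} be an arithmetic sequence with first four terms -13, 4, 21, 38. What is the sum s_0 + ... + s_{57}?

27347

Common difference d = 17.
s_i = -13 + (i - 0)·17.
s_{57} = 956; S = 58·(-13 + 956)/2 = 27347.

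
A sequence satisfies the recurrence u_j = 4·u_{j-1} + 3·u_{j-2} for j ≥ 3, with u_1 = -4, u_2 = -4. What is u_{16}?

Iterate the recurrence:
u_3 = -28;  u_4 = -124;  u_5 = -580;  …;  u_{13} = -125752516;  u_{14} = -584214916;  u_{15} = -2714117212;  u_{16} = -12609113596.

-12609113596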